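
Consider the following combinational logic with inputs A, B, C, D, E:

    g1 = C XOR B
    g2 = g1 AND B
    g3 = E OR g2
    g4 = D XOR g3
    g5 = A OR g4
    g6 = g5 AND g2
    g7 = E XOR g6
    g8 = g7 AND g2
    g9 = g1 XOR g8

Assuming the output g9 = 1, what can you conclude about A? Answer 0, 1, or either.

either

Both values of A occur among assignments with g9 = 1:
  A=0: A=0, B=0, C=1, D=0, E=0
  A=1: A=1, B=0, C=1, D=0, E=0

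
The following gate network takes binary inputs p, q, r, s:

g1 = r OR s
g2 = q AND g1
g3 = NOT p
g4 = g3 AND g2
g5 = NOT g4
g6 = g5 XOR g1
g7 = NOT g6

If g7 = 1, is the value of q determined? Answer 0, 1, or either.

Both values of q occur among assignments with g7 = 1:
  q=0: p=0, q=0, r=0, s=1
  q=1: p=1, q=1, r=0, s=1

either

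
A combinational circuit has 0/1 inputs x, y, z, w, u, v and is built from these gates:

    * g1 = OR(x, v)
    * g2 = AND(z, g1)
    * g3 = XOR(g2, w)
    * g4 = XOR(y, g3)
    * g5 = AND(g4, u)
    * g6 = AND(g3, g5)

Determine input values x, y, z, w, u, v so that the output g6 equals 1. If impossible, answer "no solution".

g6 = AND(g3, g5) must be 1, so both g3 = 1 and g5 = 1.
Check with x=0, y=0, z=0, w=1, u=1, v=0:
g1 = OR(x, v) = OR(0, 0) = 0
g2 = AND(z, g1) = AND(0, 0) = 0
g3 = XOR(g2, w) = XOR(0, 1) = 1
g4 = XOR(y, g3) = XOR(0, 1) = 1
g5 = AND(g4, u) = AND(1, 1) = 1
g6 = AND(g3, g5) = AND(1, 1) = 1
So g6 = 1 as required.

x=0, y=0, z=0, w=1, u=1, v=0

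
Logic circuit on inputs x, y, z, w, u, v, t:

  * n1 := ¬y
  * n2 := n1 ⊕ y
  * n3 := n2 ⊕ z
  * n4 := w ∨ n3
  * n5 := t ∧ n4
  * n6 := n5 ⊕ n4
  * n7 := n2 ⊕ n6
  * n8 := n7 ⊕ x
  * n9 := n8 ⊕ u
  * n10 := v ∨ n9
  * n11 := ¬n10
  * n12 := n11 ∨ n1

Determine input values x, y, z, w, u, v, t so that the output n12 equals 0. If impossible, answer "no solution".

x=0, y=1, z=0, w=0, u=1, v=1, t=0

n12 = n11 ∨ n1 must be 0, so both n11 = 0 and n1 = 0.
Check with x=0, y=1, z=0, w=0, u=1, v=1, t=0:
n1 = ¬y = ¬1 = 0
n2 = n1 ⊕ y = 0 ⊕ 1 = 1
n3 = n2 ⊕ z = 1 ⊕ 0 = 1
n4 = w ∨ n3 = 0 ∨ 1 = 1
n5 = t ∧ n4 = 0 ∧ 1 = 0
n6 = n5 ⊕ n4 = 0 ⊕ 1 = 1
n7 = n2 ⊕ n6 = 1 ⊕ 1 = 0
n8 = n7 ⊕ x = 0 ⊕ 0 = 0
n9 = n8 ⊕ u = 0 ⊕ 1 = 1
n10 = v ∨ n9 = 1 ∨ 1 = 1
n11 = ¬n10 = ¬1 = 0
n12 = n11 ∨ n1 = 0 ∨ 0 = 0
So n12 = 0 as required.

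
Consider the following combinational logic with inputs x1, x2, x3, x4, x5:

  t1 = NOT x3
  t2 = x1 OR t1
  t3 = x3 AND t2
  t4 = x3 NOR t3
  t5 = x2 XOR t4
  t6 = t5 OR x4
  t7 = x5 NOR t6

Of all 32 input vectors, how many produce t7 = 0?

t7 = x5 NOR t6 must be 0, so at least one of x5, t6 is 1.
Enumerating the 32 input combinations, 28 give t7 = 0 and 4 give t7 = 1.

28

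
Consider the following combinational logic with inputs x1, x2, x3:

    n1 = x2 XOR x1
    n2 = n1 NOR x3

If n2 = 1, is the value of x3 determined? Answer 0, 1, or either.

0

n2 = n1 NOR x3 must be 1, so both n1 = 0 and x3 = 0.
n1 = x2 XOR x1 must be 0, so x2 and x1 are equal.
Every assignment with n2 = 1 has x3 = 0; there are 2 such assignment(s).
  x1=0, x2=0, x3=0
  x1=1, x2=1, x3=0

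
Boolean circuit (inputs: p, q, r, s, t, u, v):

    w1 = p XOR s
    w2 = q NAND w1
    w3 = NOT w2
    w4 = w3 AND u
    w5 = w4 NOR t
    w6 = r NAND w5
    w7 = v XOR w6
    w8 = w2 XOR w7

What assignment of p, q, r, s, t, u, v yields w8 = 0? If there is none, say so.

w8 = w2 XOR w7 must be 0, so w2 and w7 are equal.
Check with p=1 q=0 r=0 s=1 t=0 u=1 v=0:
w1 = p XOR s = 1 XOR 1 = 0
w2 = q NAND w1 = 0 NAND 0 = 1
w3 = NOT w2 = NOT 1 = 0
w4 = w3 AND u = 0 AND 1 = 0
w5 = w4 NOR t = 0 NOR 0 = 1
w6 = r NAND w5 = 0 NAND 1 = 1
w7 = v XOR w6 = 0 XOR 1 = 1
w8 = w2 XOR w7 = 1 XOR 1 = 0
So w8 = 0 as required.

p=1 q=0 r=0 s=1 t=0 u=1 v=0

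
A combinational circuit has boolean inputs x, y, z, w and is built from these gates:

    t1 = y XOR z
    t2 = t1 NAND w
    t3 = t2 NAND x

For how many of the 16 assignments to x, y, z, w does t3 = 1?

t3 = t2 NAND x must be 1, so at least one of t2, x is 0.
Enumerating the 16 input combinations, 10 give t3 = 1 and 6 give t3 = 0.

10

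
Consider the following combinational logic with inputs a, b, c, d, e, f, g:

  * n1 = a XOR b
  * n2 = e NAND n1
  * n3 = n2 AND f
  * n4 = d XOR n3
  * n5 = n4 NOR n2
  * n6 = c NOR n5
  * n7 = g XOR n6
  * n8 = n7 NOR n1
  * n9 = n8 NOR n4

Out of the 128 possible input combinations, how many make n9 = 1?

48

n9 = n8 NOR n4 must be 1, so both n8 = 0 and n4 = 0.
n8 = n7 NOR n1 must be 0, so at least one of n7, n1 is 1.
n4 = d XOR n3 must be 0, so d and n3 are equal.
Enumerating the 128 input combinations, 48 give n9 = 1 and 80 give n9 = 0.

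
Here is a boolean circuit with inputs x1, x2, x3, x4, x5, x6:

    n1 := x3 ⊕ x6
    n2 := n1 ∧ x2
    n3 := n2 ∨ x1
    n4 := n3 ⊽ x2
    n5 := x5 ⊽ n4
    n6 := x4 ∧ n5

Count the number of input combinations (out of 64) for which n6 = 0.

52

n6 = x4 ∧ n5 must be 0, so at least one of x4, n5 is 0.
Enumerating the 64 input combinations, 52 give n6 = 0 and 12 give n6 = 1.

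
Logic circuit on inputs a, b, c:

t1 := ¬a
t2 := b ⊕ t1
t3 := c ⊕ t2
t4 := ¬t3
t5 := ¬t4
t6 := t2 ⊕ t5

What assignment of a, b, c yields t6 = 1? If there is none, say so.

t6 = t2 ⊕ t5 must be 1, so t2 and t5 differ.
Check with a=1 b=1 c=1:
t1 = ¬a = ¬1 = 0
t2 = b ⊕ t1 = 1 ⊕ 0 = 1
t3 = c ⊕ t2 = 1 ⊕ 1 = 0
t4 = ¬t3 = ¬0 = 1
t5 = ¬t4 = ¬1 = 0
t6 = t2 ⊕ t5 = 1 ⊕ 0 = 1
So t6 = 1 as required.

a=1 b=1 c=1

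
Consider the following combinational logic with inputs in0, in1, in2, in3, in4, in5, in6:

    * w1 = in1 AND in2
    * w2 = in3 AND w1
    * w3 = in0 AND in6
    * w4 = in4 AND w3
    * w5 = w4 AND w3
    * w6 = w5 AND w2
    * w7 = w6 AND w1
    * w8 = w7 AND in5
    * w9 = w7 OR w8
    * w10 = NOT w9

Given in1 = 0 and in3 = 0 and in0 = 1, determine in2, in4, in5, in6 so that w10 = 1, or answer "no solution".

w10 = NOT w9 must be 1, so w9 = 0.
Check with in1 = 0 and in3 = 0 and in0 = 1 and in2=1, in4=1, in5=0, in6=0:
w1 = in1 AND in2 = 0 AND 1 = 0
w2 = in3 AND w1 = 0 AND 0 = 0
w3 = in0 AND in6 = 1 AND 0 = 0
w4 = in4 AND w3 = 1 AND 0 = 0
w5 = w4 AND w3 = 0 AND 0 = 0
w6 = w5 AND w2 = 0 AND 0 = 0
w7 = w6 AND w1 = 0 AND 0 = 0
w8 = w7 AND in5 = 0 AND 0 = 0
w9 = w7 OR w8 = 0 OR 0 = 0
w10 = NOT w9 = NOT 0 = 1
So w10 = 1.

in2=1, in4=1, in5=0, in6=0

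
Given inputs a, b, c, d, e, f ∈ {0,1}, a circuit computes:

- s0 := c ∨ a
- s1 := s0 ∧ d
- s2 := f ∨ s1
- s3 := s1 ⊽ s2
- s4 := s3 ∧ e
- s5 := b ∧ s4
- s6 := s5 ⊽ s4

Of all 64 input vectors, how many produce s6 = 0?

s6 = s5 ⊽ s4 must be 0, so at least one of s5, s4 is 1.
Enumerating the 64 input combinations, 10 give s6 = 0 and 54 give s6 = 1.

10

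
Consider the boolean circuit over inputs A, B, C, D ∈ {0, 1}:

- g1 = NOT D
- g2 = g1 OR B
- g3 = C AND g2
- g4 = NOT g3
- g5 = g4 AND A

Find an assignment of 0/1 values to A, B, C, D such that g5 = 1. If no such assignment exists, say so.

A=1 B=1 C=0 D=0

g5 = g4 AND A must be 1, so both g4 = 1 and A = 1.
g4 = NOT g3 must be 1, so g3 = 0.
g3 = C AND g2 must be 0, so at least one of C, g2 is 0.
Check with A=1 B=1 C=0 D=0:
g1 = NOT D = NOT 0 = 1
g2 = g1 OR B = 1 OR 1 = 1
g3 = C AND g2 = 0 AND 1 = 0
g4 = NOT g3 = NOT 0 = 1
g5 = g4 AND A = 1 AND 1 = 1
So g5 = 1 as required.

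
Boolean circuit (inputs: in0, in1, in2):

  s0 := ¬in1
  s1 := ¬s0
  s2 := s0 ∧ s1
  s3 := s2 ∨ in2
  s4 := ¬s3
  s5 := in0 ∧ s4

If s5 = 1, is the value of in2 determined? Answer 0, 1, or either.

0

s5 = in0 ∧ s4 must be 1, so both in0 = 1 and s4 = 1.
Every assignment with s5 = 1 has in2 = 0; there are 2 such assignment(s).
  in0=1, in1=0, in2=0
  in0=1, in1=1, in2=0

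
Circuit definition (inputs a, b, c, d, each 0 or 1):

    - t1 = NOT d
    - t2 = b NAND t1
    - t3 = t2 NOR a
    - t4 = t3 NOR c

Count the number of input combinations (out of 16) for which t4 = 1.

7

t4 = t3 NOR c must be 1, so both t3 = 0 and c = 0.
t3 = t2 NOR a must be 0, so at least one of t2, a is 1.
Enumerating the 16 input combinations, 7 give t4 = 1 and 9 give t4 = 0.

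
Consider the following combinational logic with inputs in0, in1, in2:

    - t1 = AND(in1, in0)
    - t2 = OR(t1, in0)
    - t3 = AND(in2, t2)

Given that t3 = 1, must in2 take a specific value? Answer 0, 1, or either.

t3 = AND(in2, t2) must be 1, so both in2 = 1 and t2 = 1.
t2 = OR(t1, in0) must be 1, so at least one of t1, in0 is 1.
Every assignment with t3 = 1 has in2 = 1; there are 2 such assignment(s).
  in0=1, in1=0, in2=1
  in0=1, in1=1, in2=1

1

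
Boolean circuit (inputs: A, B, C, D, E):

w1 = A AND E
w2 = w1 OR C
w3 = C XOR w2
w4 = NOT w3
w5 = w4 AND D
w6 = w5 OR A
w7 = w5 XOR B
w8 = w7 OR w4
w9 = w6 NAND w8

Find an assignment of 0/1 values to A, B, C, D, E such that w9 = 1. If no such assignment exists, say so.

w9 = w6 NAND w8 must be 1, so at least one of w6, w8 is 0.
Check with A=1, B=0, C=0, D=0, E=1:
w1 = A AND E = 1 AND 1 = 1
w2 = w1 OR C = 1 OR 0 = 1
w3 = C XOR w2 = 0 XOR 1 = 1
w4 = NOT w3 = NOT 1 = 0
w5 = w4 AND D = 0 AND 0 = 0
w6 = w5 OR A = 0 OR 1 = 1
w7 = w5 XOR B = 0 XOR 0 = 0
w8 = w7 OR w4 = 0 OR 0 = 0
w9 = w6 NAND w8 = 1 NAND 0 = 1
So w9 = 1 as required.

A=1, B=0, C=0, D=0, E=1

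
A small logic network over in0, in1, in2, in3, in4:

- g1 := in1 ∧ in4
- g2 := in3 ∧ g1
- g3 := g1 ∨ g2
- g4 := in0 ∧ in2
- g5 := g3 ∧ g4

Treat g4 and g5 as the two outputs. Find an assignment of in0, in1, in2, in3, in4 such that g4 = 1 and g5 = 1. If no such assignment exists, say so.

Check with in0=1, in1=1, in2=1, in3=0, in4=1:
g1 = in1 ∧ in4 = 1 ∧ 1 = 1
g2 = in3 ∧ g1 = 0 ∧ 1 = 0
g3 = g1 ∨ g2 = 1 ∨ 0 = 1
g4 = in0 ∧ in2 = 1 ∧ 1 = 1
g5 = g3 ∧ g4 = 1 ∧ 1 = 1
So g4 = 1 and g5 = 1.

in0=1, in1=1, in2=1, in3=0, in4=1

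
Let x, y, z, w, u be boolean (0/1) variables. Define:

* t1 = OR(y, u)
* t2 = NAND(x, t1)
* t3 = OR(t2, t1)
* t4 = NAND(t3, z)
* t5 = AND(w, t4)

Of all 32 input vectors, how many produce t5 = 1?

t5 = AND(w, t4) must be 1, so both w = 1 and t4 = 1.
t4 = NAND(t3, z) must be 1, so at least one of t3, z is 0.
Enumerating the 32 input combinations, 8 give t5 = 1 and 24 give t5 = 0.

8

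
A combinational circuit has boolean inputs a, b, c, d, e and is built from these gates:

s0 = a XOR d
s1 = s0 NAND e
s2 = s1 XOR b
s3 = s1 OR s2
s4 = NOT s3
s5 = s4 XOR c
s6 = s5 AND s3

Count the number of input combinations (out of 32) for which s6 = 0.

18

s6 = s5 AND s3 must be 0, so at least one of s5, s3 is 0.
Enumerating the 32 input combinations, 18 give s6 = 0 and 14 give s6 = 1.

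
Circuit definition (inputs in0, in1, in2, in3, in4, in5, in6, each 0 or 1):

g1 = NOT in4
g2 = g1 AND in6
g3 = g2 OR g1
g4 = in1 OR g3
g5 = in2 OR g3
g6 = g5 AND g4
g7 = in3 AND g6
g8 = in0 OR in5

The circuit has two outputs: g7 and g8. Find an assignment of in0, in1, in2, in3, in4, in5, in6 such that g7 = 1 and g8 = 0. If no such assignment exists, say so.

in0=0 in1=0 in2=1 in3=1 in4=0 in5=0 in6=1

Check with in0=0 in1=0 in2=1 in3=1 in4=0 in5=0 in6=1:
g1 = NOT in4 = NOT 0 = 1
g2 = g1 AND in6 = 1 AND 1 = 1
g3 = g2 OR g1 = 1 OR 1 = 1
g4 = in1 OR g3 = 0 OR 1 = 1
g5 = in2 OR g3 = 1 OR 1 = 1
g6 = g5 AND g4 = 1 AND 1 = 1
g7 = in3 AND g6 = 1 AND 1 = 1
g8 = in0 OR in5 = 0 OR 0 = 0
So g7 = 1 and g8 = 0.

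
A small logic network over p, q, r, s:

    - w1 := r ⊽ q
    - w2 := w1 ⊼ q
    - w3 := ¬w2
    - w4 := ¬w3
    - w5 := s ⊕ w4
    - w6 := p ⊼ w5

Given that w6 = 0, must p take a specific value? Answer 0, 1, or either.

1

w6 = p ⊼ w5 must be 0, so both p = 1 and w5 = 1.
w5 = s ⊕ w4 must be 1, so s and w4 differ.
Every assignment with w6 = 0 has p = 1; there are 4 such assignment(s).
  p=1, q=0, r=0, s=0
  p=1, q=0, r=1, s=0
  p=1, q=1, r=0, s=0
  p=1, q=1, r=1, s=0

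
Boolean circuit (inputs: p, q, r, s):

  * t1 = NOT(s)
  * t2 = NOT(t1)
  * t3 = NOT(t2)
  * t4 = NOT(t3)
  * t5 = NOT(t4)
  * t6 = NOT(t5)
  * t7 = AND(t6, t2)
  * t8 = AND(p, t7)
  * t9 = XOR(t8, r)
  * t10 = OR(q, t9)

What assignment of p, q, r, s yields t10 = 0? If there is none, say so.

p=1, q=0, r=1, s=1

t10 = OR(q, t9) must be 0, so both q = 0 and t9 = 0.
t9 = XOR(t8, r) must be 0, so t8 and r are equal.
Check with p=1, q=0, r=1, s=1:
t1 = NOT(s) = NOT 1 = 0
t2 = NOT(t1) = NOT 0 = 1
t3 = NOT(t2) = NOT 1 = 0
t4 = NOT(t3) = NOT 0 = 1
t5 = NOT(t4) = NOT 1 = 0
t6 = NOT(t5) = NOT 0 = 1
t7 = AND(t6, t2) = AND(1, 1) = 1
t8 = AND(p, t7) = AND(1, 1) = 1
t9 = XOR(t8, r) = XOR(1, 1) = 0
t10 = OR(q, t9) = OR(0, 0) = 0
So t10 = 0 as required.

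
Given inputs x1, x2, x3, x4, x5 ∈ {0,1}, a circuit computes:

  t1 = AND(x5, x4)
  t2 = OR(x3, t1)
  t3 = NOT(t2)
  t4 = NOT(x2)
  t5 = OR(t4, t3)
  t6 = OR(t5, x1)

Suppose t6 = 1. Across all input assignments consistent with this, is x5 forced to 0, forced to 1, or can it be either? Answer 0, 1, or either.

Both values of x5 occur among assignments with t6 = 1:
  x5=0: x1=0, x2=0, x3=0, x4=0, x5=0
  x5=1: x1=0, x2=0, x3=0, x4=0, x5=1

either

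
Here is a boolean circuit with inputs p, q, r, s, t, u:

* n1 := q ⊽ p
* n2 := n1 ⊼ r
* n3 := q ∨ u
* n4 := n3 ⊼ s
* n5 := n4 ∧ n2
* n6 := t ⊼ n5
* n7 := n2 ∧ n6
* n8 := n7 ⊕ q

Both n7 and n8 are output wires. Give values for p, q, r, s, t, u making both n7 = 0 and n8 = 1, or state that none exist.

Check with p=1, q=1, r=0, s=0, t=1, u=1:
n1 = q ⊽ p = 1 ⊽ 1 = 0
n2 = n1 ⊼ r = 0 ⊼ 0 = 1
n3 = q ∨ u = 1 ∨ 1 = 1
n4 = n3 ⊼ s = 1 ⊼ 0 = 1
n5 = n4 ∧ n2 = 1 ∧ 1 = 1
n6 = t ⊼ n5 = 1 ⊼ 1 = 0
n7 = n2 ∧ n6 = 1 ∧ 0 = 0
n8 = n7 ⊕ q = 0 ⊕ 1 = 1
So n7 = 0 and n8 = 1.

p=1, q=1, r=0, s=0, t=1, u=1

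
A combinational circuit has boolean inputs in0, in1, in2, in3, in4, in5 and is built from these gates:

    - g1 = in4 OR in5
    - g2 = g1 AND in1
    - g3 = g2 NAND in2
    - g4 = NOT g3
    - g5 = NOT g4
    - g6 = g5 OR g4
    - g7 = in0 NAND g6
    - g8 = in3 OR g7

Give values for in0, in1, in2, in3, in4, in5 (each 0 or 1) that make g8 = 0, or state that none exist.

g8 = in3 OR g7 must be 0, so both in3 = 0 and g7 = 0.
g7 = in0 NAND g6 must be 0, so both in0 = 1 and g6 = 1.
Check with in0=1, in1=0, in2=1, in3=0, in4=0, in5=0:
g1 = in4 OR in5 = 0 OR 0 = 0
g2 = g1 AND in1 = 0 AND 0 = 0
g3 = g2 NAND in2 = 0 NAND 1 = 1
g4 = NOT g3 = NOT 1 = 0
g5 = NOT g4 = NOT 0 = 1
g6 = g5 OR g4 = 1 OR 0 = 1
g7 = in0 NAND g6 = 1 NAND 1 = 0
g8 = in3 OR g7 = 0 OR 0 = 0
So g8 = 0 as required.

in0=1, in1=0, in2=1, in3=0, in4=0, in5=0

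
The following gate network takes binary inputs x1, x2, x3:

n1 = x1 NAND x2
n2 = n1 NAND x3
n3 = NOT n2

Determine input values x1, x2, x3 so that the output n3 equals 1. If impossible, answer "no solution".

n3 = NOT n2 must be 1, so n2 = 0.
n2 = n1 NAND x3 must be 0, so both n1 = 1 and x3 = 1.
Check with x1=1, x2=0, x3=1:
n1 = x1 NAND x2 = 1 NAND 0 = 1
n2 = n1 NAND x3 = 1 NAND 1 = 0
n3 = NOT n2 = NOT 0 = 1
So n3 = 1 as required.

x1=1, x2=0, x3=1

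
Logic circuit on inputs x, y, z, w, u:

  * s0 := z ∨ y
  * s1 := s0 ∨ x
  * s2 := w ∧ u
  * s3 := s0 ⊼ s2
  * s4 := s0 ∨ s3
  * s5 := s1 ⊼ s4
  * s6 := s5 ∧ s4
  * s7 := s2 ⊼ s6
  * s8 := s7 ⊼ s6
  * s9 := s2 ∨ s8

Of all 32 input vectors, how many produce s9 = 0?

s9 = s2 ∨ s8 must be 0, so both s2 = 0 and s8 = 0.
Satisfying assignments:
  x=0, y=0, z=0, w=0, u=0
  x=0, y=0, z=0, w=0, u=1
  x=0, y=0, z=0, w=1, u=0

3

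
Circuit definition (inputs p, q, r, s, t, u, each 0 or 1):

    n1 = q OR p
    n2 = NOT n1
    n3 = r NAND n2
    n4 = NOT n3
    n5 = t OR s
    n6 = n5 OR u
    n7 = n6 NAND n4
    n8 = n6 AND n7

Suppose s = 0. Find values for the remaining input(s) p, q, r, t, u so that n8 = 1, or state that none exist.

Check with s = 0 and p=1, q=0, r=1, t=1, u=1:
n1 = q OR p = 0 OR 1 = 1
n2 = NOT n1 = NOT 1 = 0
n3 = r NAND n2 = 1 NAND 0 = 1
n4 = NOT n3 = NOT 1 = 0
n5 = t OR s = 1 OR 0 = 1
n6 = n5 OR u = 1 OR 1 = 1
n7 = n6 NAND n4 = 1 NAND 0 = 1
n8 = n6 AND n7 = 1 AND 1 = 1
So n8 = 1.

p=1, q=0, r=1, t=1, u=1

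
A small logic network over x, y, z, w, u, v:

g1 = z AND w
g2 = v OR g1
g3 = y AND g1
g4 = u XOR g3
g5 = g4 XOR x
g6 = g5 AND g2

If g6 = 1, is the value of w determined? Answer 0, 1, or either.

either

Both values of w occur among assignments with g6 = 1:
  w=0: x=0, y=0, z=0, w=0, u=1, v=1
  w=1: x=0, y=0, z=0, w=1, u=1, v=1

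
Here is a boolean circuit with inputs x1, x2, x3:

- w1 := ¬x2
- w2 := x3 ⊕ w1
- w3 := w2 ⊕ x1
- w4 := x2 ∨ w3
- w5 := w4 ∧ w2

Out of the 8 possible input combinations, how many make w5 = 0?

5

w5 = w4 ∧ w2 must be 0, so at least one of w4, w2 is 0.
Enumerating the 8 input combinations, 5 give w5 = 0 and 3 give w5 = 1.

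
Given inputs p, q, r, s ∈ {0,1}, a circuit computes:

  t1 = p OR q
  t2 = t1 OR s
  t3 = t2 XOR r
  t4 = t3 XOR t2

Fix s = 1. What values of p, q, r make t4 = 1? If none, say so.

t4 = t3 XOR t2 must be 1, so t3 and t2 differ.
Check with s = 1 and p=1, q=1, r=1:
t1 = p OR q = 1 OR 1 = 1
t2 = t1 OR s = 1 OR 1 = 1
t3 = t2 XOR r = 1 XOR 1 = 0
t4 = t3 XOR t2 = 0 XOR 1 = 1
So t4 = 1.

p=1 q=1 r=1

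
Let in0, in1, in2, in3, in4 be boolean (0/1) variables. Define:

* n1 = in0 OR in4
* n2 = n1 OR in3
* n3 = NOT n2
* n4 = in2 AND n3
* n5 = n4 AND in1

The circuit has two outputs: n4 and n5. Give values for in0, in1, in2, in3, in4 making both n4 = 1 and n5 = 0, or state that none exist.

in0=0, in1=0, in2=1, in3=0, in4=0

Check with in0=0, in1=0, in2=1, in3=0, in4=0:
n1 = in0 OR in4 = 0 OR 0 = 0
n2 = n1 OR in3 = 0 OR 0 = 0
n3 = NOT n2 = NOT 0 = 1
n4 = in2 AND n3 = 1 AND 1 = 1
n5 = n4 AND in1 = 1 AND 0 = 0
So n4 = 1 and n5 = 0.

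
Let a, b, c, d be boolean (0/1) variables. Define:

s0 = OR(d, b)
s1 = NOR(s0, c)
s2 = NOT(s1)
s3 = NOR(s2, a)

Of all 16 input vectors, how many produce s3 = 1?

1

s3 = NOR(s2, a) must be 1, so both s2 = 0 and a = 0.
s2 = NOT(s1) must be 0, so s1 = 1.
s1 = NOR(s0, c) must be 1, so both s0 = 0 and c = 0.
Enumerating the 16 input combinations, 1 give s3 = 1 and 15 give s3 = 0.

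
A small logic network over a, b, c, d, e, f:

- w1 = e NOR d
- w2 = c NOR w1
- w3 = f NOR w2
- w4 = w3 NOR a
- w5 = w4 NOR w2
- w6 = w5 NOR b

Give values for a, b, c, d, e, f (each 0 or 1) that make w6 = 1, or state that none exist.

a=0 b=0 c=1 d=1 e=1 f=1

Check with a=0 b=0 c=1 d=1 e=1 f=1:
w1 = e NOR d = 1 NOR 1 = 0
w2 = c NOR w1 = 1 NOR 0 = 0
w3 = f NOR w2 = 1 NOR 0 = 0
w4 = w3 NOR a = 0 NOR 0 = 1
w5 = w4 NOR w2 = 1 NOR 0 = 0
w6 = w5 NOR b = 0 NOR 0 = 1
So w6 = 1 as required.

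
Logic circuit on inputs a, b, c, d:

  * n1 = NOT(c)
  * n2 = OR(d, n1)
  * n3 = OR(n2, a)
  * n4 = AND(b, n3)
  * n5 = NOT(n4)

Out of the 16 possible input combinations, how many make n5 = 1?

n5 = NOT(n4) must be 1, so n4 = 0.
Enumerating the 16 input combinations, 9 give n5 = 1 and 7 give n5 = 0.

9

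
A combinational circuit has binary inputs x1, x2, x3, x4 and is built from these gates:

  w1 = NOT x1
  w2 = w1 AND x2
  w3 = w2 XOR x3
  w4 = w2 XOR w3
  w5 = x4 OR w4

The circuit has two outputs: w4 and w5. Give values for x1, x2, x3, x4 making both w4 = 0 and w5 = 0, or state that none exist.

x1=1, x2=0, x3=0, x4=0

Check with x1=1, x2=0, x3=0, x4=0:
w1 = NOT x1 = NOT 1 = 0
w2 = w1 AND x2 = 0 AND 0 = 0
w3 = w2 XOR x3 = 0 XOR 0 = 0
w4 = w2 XOR w3 = 0 XOR 0 = 0
w5 = x4 OR w4 = 0 OR 0 = 0
So w4 = 0 and w5 = 0.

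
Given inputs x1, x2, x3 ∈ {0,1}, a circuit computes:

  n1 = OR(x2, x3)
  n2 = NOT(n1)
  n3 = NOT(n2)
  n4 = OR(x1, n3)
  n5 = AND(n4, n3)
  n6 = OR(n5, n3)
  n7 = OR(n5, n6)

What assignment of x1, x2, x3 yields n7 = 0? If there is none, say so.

n7 = OR(n5, n6) must be 0, so both n5 = 0 and n6 = 0.
Check with x1=1 x2=0 x3=0:
n1 = OR(x2, x3) = OR(0, 0) = 0
n2 = NOT(n1) = NOT 0 = 1
n3 = NOT(n2) = NOT 1 = 0
n4 = OR(x1, n3) = OR(1, 0) = 1
n5 = AND(n4, n3) = AND(1, 0) = 0
n6 = OR(n5, n3) = OR(0, 0) = 0
n7 = OR(n5, n6) = OR(0, 0) = 0
So n7 = 0 as required.

x1=1 x2=0 x3=0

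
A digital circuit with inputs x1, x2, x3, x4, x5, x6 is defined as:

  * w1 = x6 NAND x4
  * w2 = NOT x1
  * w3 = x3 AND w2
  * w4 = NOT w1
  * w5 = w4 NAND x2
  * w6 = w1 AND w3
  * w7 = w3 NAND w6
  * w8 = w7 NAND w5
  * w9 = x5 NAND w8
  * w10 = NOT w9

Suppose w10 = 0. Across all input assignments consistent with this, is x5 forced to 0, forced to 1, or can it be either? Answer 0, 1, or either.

either

Both values of x5 occur among assignments with w10 = 0:
  x5=0: x1=0, x2=0, x3=0, x4=0, x5=0, x6=0
  x5=1: x1=0, x2=0, x3=0, x4=0, x5=1, x6=0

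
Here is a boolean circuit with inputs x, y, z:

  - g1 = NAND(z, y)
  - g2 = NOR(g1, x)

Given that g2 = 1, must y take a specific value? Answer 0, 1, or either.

1

g2 = NOR(g1, x) must be 1, so both g1 = 0 and x = 0.
g1 = NAND(z, y) must be 0, so both z = 1 and y = 1.
Every assignment with g2 = 1 has y = 1; there are 1 such assignment(s).
  x=0, y=1, z=1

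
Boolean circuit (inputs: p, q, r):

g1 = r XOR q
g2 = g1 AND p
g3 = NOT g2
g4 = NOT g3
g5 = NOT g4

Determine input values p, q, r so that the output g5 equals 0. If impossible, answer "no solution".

p=1, q=1, r=0

Check with p=1, q=1, r=0:
g1 = r XOR q = 0 XOR 1 = 1
g2 = g1 AND p = 1 AND 1 = 1
g3 = NOT g2 = NOT 1 = 0
g4 = NOT g3 = NOT 0 = 1
g5 = NOT g4 = NOT 1 = 0
So g5 = 0 as required.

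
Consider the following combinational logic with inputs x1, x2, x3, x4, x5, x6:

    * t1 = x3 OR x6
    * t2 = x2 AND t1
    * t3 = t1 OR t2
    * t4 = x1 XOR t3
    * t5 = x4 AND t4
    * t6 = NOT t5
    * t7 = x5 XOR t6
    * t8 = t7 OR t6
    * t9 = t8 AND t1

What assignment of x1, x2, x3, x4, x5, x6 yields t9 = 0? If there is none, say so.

x1=0, x2=0, x3=0, x4=1, x5=0, x6=0

Check with x1=0, x2=0, x3=0, x4=1, x5=0, x6=0:
t1 = x3 OR x6 = 0 OR 0 = 0
t2 = x2 AND t1 = 0 AND 0 = 0
t3 = t1 OR t2 = 0 OR 0 = 0
t4 = x1 XOR t3 = 0 XOR 0 = 0
t5 = x4 AND t4 = 1 AND 0 = 0
t6 = NOT t5 = NOT 0 = 1
t7 = x5 XOR t6 = 0 XOR 1 = 1
t8 = t7 OR t6 = 1 OR 1 = 1
t9 = t8 AND t1 = 1 AND 0 = 0
So t9 = 0 as required.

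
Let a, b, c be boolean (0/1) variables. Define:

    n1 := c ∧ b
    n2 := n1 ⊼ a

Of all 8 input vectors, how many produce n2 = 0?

n2 = n1 ⊼ a must be 0, so both n1 = 1 and a = 1.
Enumerating the 8 input combinations, 1 give n2 = 0 and 7 give n2 = 1.

1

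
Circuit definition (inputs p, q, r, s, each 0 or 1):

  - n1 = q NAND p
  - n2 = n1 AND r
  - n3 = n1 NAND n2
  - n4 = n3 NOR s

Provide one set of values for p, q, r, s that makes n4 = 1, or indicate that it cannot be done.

Check with p=0, q=1, r=1, s=0:
n1 = q NAND p = 1 NAND 0 = 1
n2 = n1 AND r = 1 AND 1 = 1
n3 = n1 NAND n2 = 1 NAND 1 = 0
n4 = n3 NOR s = 0 NOR 0 = 1
So n4 = 1 as required.

p=0, q=1, r=1, s=0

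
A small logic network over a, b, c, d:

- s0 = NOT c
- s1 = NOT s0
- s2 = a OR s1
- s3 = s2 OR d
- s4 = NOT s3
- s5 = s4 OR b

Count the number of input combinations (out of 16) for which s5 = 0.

s5 = s4 OR b must be 0, so both s4 = 0 and b = 0.
Enumerating the 16 input combinations, 7 give s5 = 0 and 9 give s5 = 1.

7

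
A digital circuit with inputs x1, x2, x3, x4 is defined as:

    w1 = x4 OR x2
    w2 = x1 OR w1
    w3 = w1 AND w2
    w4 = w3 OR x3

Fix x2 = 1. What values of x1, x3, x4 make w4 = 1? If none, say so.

w4 = w3 OR x3 must be 1, so at least one of w3, x3 is 1.
Check with x2 = 1 and x1=1, x3=1, x4=1:
w1 = x4 OR x2 = 1 OR 1 = 1
w2 = x1 OR w1 = 1 OR 1 = 1
w3 = w1 AND w2 = 1 AND 1 = 1
w4 = w3 OR x3 = 1 OR 1 = 1
So w4 = 1.

x1=1 x3=1 x4=1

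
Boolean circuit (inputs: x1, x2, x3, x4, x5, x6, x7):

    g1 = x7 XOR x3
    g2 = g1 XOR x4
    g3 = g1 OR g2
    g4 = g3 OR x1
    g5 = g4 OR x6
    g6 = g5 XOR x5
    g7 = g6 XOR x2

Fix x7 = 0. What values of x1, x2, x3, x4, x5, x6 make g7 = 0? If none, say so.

g7 = g6 XOR x2 must be 0, so g6 and x2 are equal.
Check with x7 = 0 and x1=1, x2=0, x3=1, x4=1, x5=1, x6=0:
g1 = x7 XOR x3 = 0 XOR 1 = 1
g2 = g1 XOR x4 = 1 XOR 1 = 0
g3 = g1 OR g2 = 1 OR 0 = 1
g4 = g3 OR x1 = 1 OR 1 = 1
g5 = g4 OR x6 = 1 OR 0 = 1
g6 = g5 XOR x5 = 1 XOR 1 = 0
g7 = g6 XOR x2 = 0 XOR 0 = 0
So g7 = 0.

x1=1, x2=0, x3=1, x4=1, x5=1, x6=0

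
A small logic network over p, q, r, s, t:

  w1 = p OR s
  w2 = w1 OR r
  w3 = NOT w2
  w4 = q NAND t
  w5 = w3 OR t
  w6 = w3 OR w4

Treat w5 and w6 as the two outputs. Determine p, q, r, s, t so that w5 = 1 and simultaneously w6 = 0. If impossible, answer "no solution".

p=1, q=1, r=0, s=1, t=1

Check with p=1, q=1, r=0, s=1, t=1:
w1 = p OR s = 1 OR 1 = 1
w2 = w1 OR r = 1 OR 0 = 1
w3 = NOT w2 = NOT 1 = 0
w4 = q NAND t = 1 NAND 1 = 0
w5 = w3 OR t = 0 OR 1 = 1
w6 = w3 OR w4 = 0 OR 0 = 0
So w5 = 1 and w6 = 0.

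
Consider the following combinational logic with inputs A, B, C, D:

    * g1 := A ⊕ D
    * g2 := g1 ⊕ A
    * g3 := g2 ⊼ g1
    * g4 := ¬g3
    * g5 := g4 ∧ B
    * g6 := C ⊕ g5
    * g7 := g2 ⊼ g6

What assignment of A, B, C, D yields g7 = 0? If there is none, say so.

g7 = g2 ⊼ g6 must be 0, so both g2 = 1 and g6 = 1.
g2 = g1 ⊕ A must be 1, so g1 and A differ.
Check with A=0, B=0, C=1, D=1:
g1 = A ⊕ D = 0 ⊕ 1 = 1
g2 = g1 ⊕ A = 1 ⊕ 0 = 1
g3 = g2 ⊼ g1 = 1 ⊼ 1 = 0
g4 = ¬g3 = ¬0 = 1
g5 = g4 ∧ B = 1 ∧ 0 = 0
g6 = C ⊕ g5 = 1 ⊕ 0 = 1
g7 = g2 ⊼ g6 = 1 ⊼ 1 = 0
So g7 = 0 as required.

A=0, B=0, C=1, D=1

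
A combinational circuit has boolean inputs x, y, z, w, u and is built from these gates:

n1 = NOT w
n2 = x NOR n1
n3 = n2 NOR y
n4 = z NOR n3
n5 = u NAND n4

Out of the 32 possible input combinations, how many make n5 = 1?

27

n5 = u NAND n4 must be 1, so at least one of u, n4 is 0.
Enumerating the 32 input combinations, 27 give n5 = 1 and 5 give n5 = 0.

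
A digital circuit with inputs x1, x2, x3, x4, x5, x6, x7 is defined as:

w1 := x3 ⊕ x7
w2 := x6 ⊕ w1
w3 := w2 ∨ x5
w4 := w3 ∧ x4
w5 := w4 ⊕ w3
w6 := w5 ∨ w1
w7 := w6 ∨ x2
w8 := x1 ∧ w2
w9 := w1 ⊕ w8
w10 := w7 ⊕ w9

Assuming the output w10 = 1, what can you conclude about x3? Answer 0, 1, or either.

either

Both values of x3 occur among assignments with w10 = 1:
  x3=0: x1=0, x2=0, x3=0, x4=0, x5=0, x6=1, x7=0
  x3=1: x1=0, x2=0, x3=1, x4=0, x5=0, x6=1, x7=1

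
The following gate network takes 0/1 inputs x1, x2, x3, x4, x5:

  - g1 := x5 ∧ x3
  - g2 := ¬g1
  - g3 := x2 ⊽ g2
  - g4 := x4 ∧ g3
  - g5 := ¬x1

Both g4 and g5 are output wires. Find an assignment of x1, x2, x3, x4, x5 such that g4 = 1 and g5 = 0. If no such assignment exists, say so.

x1=1, x2=0, x3=1, x4=1, x5=1

Check with x1=1, x2=0, x3=1, x4=1, x5=1:
g1 = x5 ∧ x3 = 1 ∧ 1 = 1
g2 = ¬g1 = ¬1 = 0
g3 = x2 ⊽ g2 = 0 ⊽ 0 = 1
g4 = x4 ∧ g3 = 1 ∧ 1 = 1
g5 = ¬x1 = ¬1 = 0
So g4 = 1 and g5 = 0.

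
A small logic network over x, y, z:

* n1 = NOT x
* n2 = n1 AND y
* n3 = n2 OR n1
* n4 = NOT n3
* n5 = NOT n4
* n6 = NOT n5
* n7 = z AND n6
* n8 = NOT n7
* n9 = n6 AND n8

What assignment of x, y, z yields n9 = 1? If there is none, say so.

x=1, y=1, z=0

n9 = n6 AND n8 must be 1, so both n6 = 1 and n8 = 1.
n6 = NOT n5 must be 1, so n5 = 0.
n8 = NOT n7 must be 1, so n7 = 0.
Check with x=1, y=1, z=0:
n1 = NOT x = NOT 1 = 0
n2 = n1 AND y = 0 AND 1 = 0
n3 = n2 OR n1 = 0 OR 0 = 0
n4 = NOT n3 = NOT 0 = 1
n5 = NOT n4 = NOT 1 = 0
n6 = NOT n5 = NOT 0 = 1
n7 = z AND n6 = 0 AND 1 = 0
n8 = NOT n7 = NOT 0 = 1
n9 = n6 AND n8 = 1 AND 1 = 1
So n9 = 1 as required.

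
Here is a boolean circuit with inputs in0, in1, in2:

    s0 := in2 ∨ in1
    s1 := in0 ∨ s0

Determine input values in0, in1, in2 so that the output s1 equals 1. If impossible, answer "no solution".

in0=0, in1=1, in2=0

s1 = in0 ∨ s0 must be 1, so at least one of in0, s0 is 1.
Check with in0=0, in1=1, in2=0:
s0 = in2 ∨ in1 = 0 ∨ 1 = 1
s1 = in0 ∨ s0 = 0 ∨ 1 = 1
So s1 = 1 as required.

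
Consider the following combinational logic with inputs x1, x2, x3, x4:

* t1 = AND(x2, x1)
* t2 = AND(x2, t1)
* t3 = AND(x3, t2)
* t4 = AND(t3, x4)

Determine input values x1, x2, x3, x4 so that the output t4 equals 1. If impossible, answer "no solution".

x1=1 x2=1 x3=1 x4=1

t4 = AND(t3, x4) must be 1, so both t3 = 1 and x4 = 1.
Check with x1=1 x2=1 x3=1 x4=1:
t1 = AND(x2, x1) = AND(1, 1) = 1
t2 = AND(x2, t1) = AND(1, 1) = 1
t3 = AND(x3, t2) = AND(1, 1) = 1
t4 = AND(t3, x4) = AND(1, 1) = 1
So t4 = 1 as required.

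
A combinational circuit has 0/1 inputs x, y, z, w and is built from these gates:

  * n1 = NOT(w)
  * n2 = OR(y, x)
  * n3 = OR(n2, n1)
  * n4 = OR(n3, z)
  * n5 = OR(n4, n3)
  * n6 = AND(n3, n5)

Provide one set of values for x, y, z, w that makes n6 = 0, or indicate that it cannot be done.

n6 = AND(n3, n5) must be 0, so at least one of n3, n5 is 0.
Check with x=0 y=0 z=0 w=1:
n1 = NOT(w) = NOT 1 = 0
n2 = OR(y, x) = OR(0, 0) = 0
n3 = OR(n2, n1) = OR(0, 0) = 0
n4 = OR(n3, z) = OR(0, 0) = 0
n5 = OR(n4, n3) = OR(0, 0) = 0
n6 = AND(n3, n5) = AND(0, 0) = 0
So n6 = 0 as required.

x=0 y=0 z=0 w=1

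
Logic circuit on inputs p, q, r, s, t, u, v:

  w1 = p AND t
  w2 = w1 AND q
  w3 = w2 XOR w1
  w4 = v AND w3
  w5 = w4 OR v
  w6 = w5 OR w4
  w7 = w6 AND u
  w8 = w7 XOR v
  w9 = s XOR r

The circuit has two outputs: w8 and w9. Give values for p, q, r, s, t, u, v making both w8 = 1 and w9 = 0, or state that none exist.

Check with p=0, q=0, r=0, s=0, t=1, u=0, v=1:
w1 = p AND t = 0 AND 1 = 0
w2 = w1 AND q = 0 AND 0 = 0
w3 = w2 XOR w1 = 0 XOR 0 = 0
w4 = v AND w3 = 1 AND 0 = 0
w5 = w4 OR v = 0 OR 1 = 1
w6 = w5 OR w4 = 1 OR 0 = 1
w7 = w6 AND u = 1 AND 0 = 0
w8 = w7 XOR v = 0 XOR 1 = 1
w9 = s XOR r = 0 XOR 0 = 0
So w8 = 1 and w9 = 0.

p=0, q=0, r=0, s=0, t=1, u=0, v=1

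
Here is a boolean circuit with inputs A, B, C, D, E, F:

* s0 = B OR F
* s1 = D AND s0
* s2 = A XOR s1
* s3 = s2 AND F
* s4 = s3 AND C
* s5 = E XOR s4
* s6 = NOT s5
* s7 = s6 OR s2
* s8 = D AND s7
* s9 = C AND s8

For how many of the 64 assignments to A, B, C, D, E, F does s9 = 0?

52

s9 = C AND s8 must be 0, so at least one of C, s8 is 0.
Enumerating the 64 input combinations, 52 give s9 = 0 and 12 give s9 = 1.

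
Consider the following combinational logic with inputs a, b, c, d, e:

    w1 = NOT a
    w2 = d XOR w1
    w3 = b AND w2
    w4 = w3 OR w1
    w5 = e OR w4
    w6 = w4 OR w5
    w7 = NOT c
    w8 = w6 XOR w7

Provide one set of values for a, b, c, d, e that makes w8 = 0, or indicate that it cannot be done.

w8 = w6 XOR w7 must be 0, so w6 and w7 are equal.
Check with a=1, b=1, c=0, d=1, e=0:
w1 = NOT a = NOT 1 = 0
w2 = d XOR w1 = 1 XOR 0 = 1
w3 = b AND w2 = 1 AND 1 = 1
w4 = w3 OR w1 = 1 OR 0 = 1
w5 = e OR w4 = 0 OR 1 = 1
w6 = w4 OR w5 = 1 OR 1 = 1
w7 = NOT c = NOT 0 = 1
w8 = w6 XOR w7 = 1 XOR 1 = 0
So w8 = 0 as required.

a=1, b=1, c=0, d=1, e=0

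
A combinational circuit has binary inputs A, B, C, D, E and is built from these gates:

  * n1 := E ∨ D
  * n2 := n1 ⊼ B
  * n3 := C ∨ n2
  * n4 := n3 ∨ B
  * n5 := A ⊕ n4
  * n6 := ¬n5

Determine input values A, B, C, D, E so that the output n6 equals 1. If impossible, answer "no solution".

A=1, B=1, C=1, D=1, E=1

Check with A=1, B=1, C=1, D=1, E=1:
n1 = E ∨ D = 1 ∨ 1 = 1
n2 = n1 ⊼ B = 1 ⊼ 1 = 0
n3 = C ∨ n2 = 1 ∨ 0 = 1
n4 = n3 ∨ B = 1 ∨ 1 = 1
n5 = A ⊕ n4 = 1 ⊕ 1 = 0
n6 = ¬n5 = ¬0 = 1
So n6 = 1 as required.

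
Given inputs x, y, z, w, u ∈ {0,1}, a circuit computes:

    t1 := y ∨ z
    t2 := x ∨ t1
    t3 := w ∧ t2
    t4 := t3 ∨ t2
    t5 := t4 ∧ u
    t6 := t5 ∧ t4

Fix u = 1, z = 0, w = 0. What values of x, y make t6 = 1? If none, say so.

t6 = t5 ∧ t4 must be 1, so both t5 = 1 and t4 = 1.
Check with u = 1, z = 0, w = 0 and x=0, y=1:
t1 = y ∨ z = 1 ∨ 0 = 1
t2 = x ∨ t1 = 0 ∨ 1 = 1
t3 = w ∧ t2 = 0 ∧ 1 = 0
t4 = t3 ∨ t2 = 0 ∨ 1 = 1
t5 = t4 ∧ u = 1 ∧ 1 = 1
t6 = t5 ∧ t4 = 1 ∧ 1 = 1
So t6 = 1.

x=0 y=1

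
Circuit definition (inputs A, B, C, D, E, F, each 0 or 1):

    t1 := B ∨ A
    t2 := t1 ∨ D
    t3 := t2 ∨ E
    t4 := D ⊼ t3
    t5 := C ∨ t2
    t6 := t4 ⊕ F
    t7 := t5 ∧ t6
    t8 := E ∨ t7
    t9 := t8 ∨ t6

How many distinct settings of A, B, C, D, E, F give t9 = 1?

t9 = t8 ∨ t6 must be 1, so at least one of t8, t6 is 1.
Enumerating the 64 input combinations, 48 give t9 = 1 and 16 give t9 = 0.

48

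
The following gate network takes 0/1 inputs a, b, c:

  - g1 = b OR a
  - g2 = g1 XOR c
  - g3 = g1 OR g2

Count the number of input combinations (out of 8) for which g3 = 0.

g3 = g1 OR g2 must be 0, so both g1 = 0 and g2 = 0.
g1 = b OR a must be 0, so both b = 0 and a = 0.
g2 = g1 XOR c must be 0, so g1 and c are equal.
Satisfying assignments:
  a=0, b=0, c=0

1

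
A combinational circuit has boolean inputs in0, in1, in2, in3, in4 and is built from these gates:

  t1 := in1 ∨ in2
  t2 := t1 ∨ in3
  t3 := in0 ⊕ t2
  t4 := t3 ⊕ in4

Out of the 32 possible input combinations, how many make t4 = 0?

16

t4 = t3 ⊕ in4 must be 0, so t3 and in4 are equal.
Enumerating the 32 input combinations, 16 give t4 = 0 and 16 give t4 = 1.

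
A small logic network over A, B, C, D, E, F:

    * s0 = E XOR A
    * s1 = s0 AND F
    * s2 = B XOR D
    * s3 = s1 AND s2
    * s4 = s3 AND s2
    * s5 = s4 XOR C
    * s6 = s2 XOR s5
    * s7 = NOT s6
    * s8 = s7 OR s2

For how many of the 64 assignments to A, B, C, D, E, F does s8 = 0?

16

s8 = s7 OR s2 must be 0, so both s7 = 0 and s2 = 0.
s7 = NOT s6 must be 0, so s6 = 1.
Enumerating the 64 input combinations, 16 give s8 = 0 and 48 give s8 = 1.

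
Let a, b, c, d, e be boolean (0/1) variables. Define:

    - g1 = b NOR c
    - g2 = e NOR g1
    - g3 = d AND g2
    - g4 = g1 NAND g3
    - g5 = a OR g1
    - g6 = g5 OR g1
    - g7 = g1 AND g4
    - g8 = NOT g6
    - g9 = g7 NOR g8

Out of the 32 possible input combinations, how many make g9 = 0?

20

g9 = g7 NOR g8 must be 0, so at least one of g7, g8 is 1.
Enumerating the 32 input combinations, 20 give g9 = 0 and 12 give g9 = 1.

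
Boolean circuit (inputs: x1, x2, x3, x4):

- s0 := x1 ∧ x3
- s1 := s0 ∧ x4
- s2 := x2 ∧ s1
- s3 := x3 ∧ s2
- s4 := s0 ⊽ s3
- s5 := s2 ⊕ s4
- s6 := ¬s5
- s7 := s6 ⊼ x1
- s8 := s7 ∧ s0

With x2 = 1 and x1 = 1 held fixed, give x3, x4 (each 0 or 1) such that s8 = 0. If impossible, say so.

s8 = s7 ∧ s0 must be 0, so at least one of s7, s0 is 0.
Check with x2 = 1 and x1 = 1 and x3=0, x4=0:
s0 = x1 ∧ x3 = 1 ∧ 0 = 0
s1 = s0 ∧ x4 = 0 ∧ 0 = 0
s2 = x2 ∧ s1 = 1 ∧ 0 = 0
s3 = x3 ∧ s2 = 0 ∧ 0 = 0
s4 = s0 ⊽ s3 = 0 ⊽ 0 = 1
s5 = s2 ⊕ s4 = 0 ⊕ 1 = 1
s6 = ¬s5 = ¬1 = 0
s7 = s6 ⊼ x1 = 0 ⊼ 1 = 1
s8 = s7 ∧ s0 = 1 ∧ 0 = 0
So s8 = 0.

x3=0 x4=0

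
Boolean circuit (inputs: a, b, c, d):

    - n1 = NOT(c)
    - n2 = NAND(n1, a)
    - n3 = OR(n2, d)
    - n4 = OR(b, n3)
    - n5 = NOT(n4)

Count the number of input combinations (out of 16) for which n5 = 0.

15

n5 = NOT(n4) must be 0, so n4 = 1.
n4 = OR(b, n3) must be 1, so at least one of b, n3 is 1.
Enumerating the 16 input combinations, 15 give n5 = 0 and 1 give n5 = 1.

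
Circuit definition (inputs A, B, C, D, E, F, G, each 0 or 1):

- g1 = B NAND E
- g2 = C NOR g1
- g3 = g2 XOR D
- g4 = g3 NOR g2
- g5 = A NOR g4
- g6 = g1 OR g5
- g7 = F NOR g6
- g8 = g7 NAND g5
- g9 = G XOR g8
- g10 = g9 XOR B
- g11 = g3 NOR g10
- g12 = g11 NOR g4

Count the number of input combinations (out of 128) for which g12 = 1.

g12 = g11 NOR g4 must be 1, so both g11 = 0 and g4 = 0.
g11 = g3 NOR g10 must be 0, so at least one of g3, g10 is 1.
g4 = g3 NOR g2 must be 0, so at least one of g3, g2 is 1.
Enumerating the 128 input combinations, 68 give g12 = 1 and 60 give g12 = 0.

68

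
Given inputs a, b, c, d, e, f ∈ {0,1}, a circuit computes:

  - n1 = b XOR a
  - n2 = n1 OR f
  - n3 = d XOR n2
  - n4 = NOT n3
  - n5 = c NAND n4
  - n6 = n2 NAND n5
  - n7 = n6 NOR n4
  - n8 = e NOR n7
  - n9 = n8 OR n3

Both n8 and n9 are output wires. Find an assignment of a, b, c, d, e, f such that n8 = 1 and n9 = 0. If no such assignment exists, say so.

Across all 64 input combinations, none give both n8 = 1 and n9 = 0.

no solution exists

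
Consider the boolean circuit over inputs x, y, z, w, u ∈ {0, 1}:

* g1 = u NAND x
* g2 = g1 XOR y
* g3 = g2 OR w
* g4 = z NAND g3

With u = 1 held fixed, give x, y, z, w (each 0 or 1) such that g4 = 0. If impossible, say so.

g4 = z NAND g3 must be 0, so both z = 1 and g3 = 1.
Check with u = 1 and x=1, y=1, z=1, w=1:
g1 = u NAND x = 1 NAND 1 = 0
g2 = g1 XOR y = 0 XOR 1 = 1
g3 = g2 OR w = 1 OR 1 = 1
g4 = z NAND g3 = 1 NAND 1 = 0
So g4 = 0.

x=1, y=1, z=1, w=1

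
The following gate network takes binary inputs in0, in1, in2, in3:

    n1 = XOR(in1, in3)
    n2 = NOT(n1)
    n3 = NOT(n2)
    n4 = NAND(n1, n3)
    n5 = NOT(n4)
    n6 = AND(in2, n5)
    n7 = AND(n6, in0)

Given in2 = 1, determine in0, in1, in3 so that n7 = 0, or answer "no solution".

in0=0, in1=0, in3=1

n7 = AND(n6, in0) must be 0, so at least one of n6, in0 is 0.
Check with in2 = 1 and in0=0, in1=0, in3=1:
n1 = XOR(in1, in3) = XOR(0, 1) = 1
n2 = NOT(n1) = NOT 1 = 0
n3 = NOT(n2) = NOT 0 = 1
n4 = NAND(n1, n3) = NAND(1, 1) = 0
n5 = NOT(n4) = NOT 0 = 1
n6 = AND(in2, n5) = AND(1, 1) = 1
n7 = AND(n6, in0) = AND(1, 0) = 0
So n7 = 0.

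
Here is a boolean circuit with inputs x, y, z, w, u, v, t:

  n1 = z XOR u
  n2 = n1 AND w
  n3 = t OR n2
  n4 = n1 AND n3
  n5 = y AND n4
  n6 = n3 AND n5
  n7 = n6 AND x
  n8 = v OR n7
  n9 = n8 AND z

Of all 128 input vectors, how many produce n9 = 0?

n9 = n8 AND z must be 0, so at least one of n8, z is 0.
Enumerating the 128 input combinations, 93 give n9 = 0 and 35 give n9 = 1.

93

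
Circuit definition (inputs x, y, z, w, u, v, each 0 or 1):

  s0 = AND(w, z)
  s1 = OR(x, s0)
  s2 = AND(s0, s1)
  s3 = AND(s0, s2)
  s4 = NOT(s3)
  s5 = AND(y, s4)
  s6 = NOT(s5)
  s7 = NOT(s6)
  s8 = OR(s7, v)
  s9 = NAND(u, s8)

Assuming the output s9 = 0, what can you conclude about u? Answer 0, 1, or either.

1

s9 = NAND(u, s8) must be 0, so both u = 1 and s8 = 1.
Every assignment with s9 = 0 has u = 1; there are 22 such assignment(s).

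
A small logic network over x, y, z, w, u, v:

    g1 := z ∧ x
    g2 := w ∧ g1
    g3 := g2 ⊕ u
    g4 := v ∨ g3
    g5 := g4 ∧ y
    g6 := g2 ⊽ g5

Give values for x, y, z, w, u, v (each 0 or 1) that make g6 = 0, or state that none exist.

x=1 y=1 z=0 w=1 u=0 v=1

Check with x=1 y=1 z=0 w=1 u=0 v=1:
g1 = z ∧ x = 0 ∧ 1 = 0
g2 = w ∧ g1 = 1 ∧ 0 = 0
g3 = g2 ⊕ u = 0 ⊕ 0 = 0
g4 = v ∨ g3 = 1 ∨ 0 = 1
g5 = g4 ∧ y = 1 ∧ 1 = 1
g6 = g2 ⊽ g5 = 0 ⊽ 1 = 0
So g6 = 0 as required.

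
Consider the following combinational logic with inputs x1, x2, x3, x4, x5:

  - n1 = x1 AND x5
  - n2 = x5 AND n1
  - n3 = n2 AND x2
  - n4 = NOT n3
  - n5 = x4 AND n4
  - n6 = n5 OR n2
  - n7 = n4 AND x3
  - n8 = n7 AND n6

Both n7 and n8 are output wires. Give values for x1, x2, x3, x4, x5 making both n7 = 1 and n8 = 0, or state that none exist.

x1=0, x2=1, x3=1, x4=0, x5=0

Check with x1=0, x2=1, x3=1, x4=0, x5=0:
n1 = x1 AND x5 = 0 AND 0 = 0
n2 = x5 AND n1 = 0 AND 0 = 0
n3 = n2 AND x2 = 0 AND 1 = 0
n4 = NOT n3 = NOT 0 = 1
n5 = x4 AND n4 = 0 AND 1 = 0
n6 = n5 OR n2 = 0 OR 0 = 0
n7 = n4 AND x3 = 1 AND 1 = 1
n8 = n7 AND n6 = 1 AND 0 = 0
So n7 = 1 and n8 = 0.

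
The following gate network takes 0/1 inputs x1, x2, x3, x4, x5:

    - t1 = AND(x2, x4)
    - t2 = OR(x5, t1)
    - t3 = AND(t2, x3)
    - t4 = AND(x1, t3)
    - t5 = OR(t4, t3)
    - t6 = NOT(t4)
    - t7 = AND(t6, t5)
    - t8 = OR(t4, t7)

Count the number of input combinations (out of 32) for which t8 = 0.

22

t8 = OR(t4, t7) must be 0, so both t4 = 0 and t7 = 0.
t4 = AND(x1, t3) must be 0, so at least one of x1, t3 is 0.
t7 = AND(t6, t5) must be 0, so at least one of t6, t5 is 0.
Enumerating the 32 input combinations, 22 give t8 = 0 and 10 give t8 = 1.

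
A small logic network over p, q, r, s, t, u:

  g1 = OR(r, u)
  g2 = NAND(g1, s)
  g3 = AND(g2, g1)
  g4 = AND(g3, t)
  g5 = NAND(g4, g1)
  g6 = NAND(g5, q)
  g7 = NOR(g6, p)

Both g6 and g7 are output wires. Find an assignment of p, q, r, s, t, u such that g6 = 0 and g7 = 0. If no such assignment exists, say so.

p=1 q=1 r=1 s=1 t=1 u=0

Check with p=1 q=1 r=1 s=1 t=1 u=0:
g1 = OR(r, u) = OR(1, 0) = 1
g2 = NAND(g1, s) = NAND(1, 1) = 0
g3 = AND(g2, g1) = AND(0, 1) = 0
g4 = AND(g3, t) = AND(0, 1) = 0
g5 = NAND(g4, g1) = NAND(0, 1) = 1
g6 = NAND(g5, q) = NAND(1, 1) = 0
g7 = NOR(g6, p) = NOR(0, 1) = 0
So g6 = 0 and g7 = 0.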